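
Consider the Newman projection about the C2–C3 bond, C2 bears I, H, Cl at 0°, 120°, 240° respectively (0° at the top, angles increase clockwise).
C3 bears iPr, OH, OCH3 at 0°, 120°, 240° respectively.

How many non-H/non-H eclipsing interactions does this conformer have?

2

Non-H eclipsing pairs: I(0°)/iPr(0°); Cl(240°)/OCH3(240°) — 2 interactions.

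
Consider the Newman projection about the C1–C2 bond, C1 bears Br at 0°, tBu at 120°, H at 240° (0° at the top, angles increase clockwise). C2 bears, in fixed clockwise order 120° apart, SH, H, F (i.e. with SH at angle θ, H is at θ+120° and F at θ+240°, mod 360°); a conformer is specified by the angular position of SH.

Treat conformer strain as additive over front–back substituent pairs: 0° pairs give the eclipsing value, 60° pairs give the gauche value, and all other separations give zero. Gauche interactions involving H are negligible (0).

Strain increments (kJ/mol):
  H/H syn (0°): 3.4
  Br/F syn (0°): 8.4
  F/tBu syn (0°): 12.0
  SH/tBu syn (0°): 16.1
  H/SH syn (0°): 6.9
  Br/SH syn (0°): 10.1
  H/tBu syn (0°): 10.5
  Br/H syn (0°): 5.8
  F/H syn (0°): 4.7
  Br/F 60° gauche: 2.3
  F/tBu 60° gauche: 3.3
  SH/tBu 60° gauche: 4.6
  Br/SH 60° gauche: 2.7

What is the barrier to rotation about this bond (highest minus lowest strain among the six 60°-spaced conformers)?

21.9 kJ/mol

SH at 0° is eclipsed. Br at 0° is eclipsed with SH at 0° (10.1); tBu at 120° is eclipsed with H at 120° (10.5); H at 240° is eclipsed with F at 240° (4.7). Total 25.3 kJ/mol.
SH at 60° is staggered. Br at 0° is gauche with SH at 60° (2.7); Br at 0° is gauche with F at 300° (2.3); tBu at 120° is gauche with SH at 60° (4.6). Total 9.6 kJ/mol.
SH at 120° is eclipsed. Br at 0° is eclipsed with F at 0° (8.4); tBu at 120° is eclipsed with SH at 120° (16.1); H at 240° is eclipsed with H at 240° (3.4). Total 27.9 kJ/mol.
SH at 180° is staggered. Br at 0° is gauche with F at 60° (2.3); tBu at 120° is gauche with SH at 180° (4.6); tBu at 120° is gauche with F at 60° (3.3). Total 10.2 kJ/mol.
SH at 240° is eclipsed. Br at 0° is eclipsed with H at 0° (5.8); tBu at 120° is eclipsed with F at 120° (12.0); H at 240° is eclipsed with SH at 240° (6.9). Total 24.7 kJ/mol.
SH at 300° is staggered. Br at 0° is gauche with SH at 300° (2.7); tBu at 120° is gauche with F at 180° (3.3). Total 6.0 kJ/mol.
Max at 120° (27.9 kJ/mol), min at 300° (6.0 kJ/mol); barrier = 21.9 kJ/mol.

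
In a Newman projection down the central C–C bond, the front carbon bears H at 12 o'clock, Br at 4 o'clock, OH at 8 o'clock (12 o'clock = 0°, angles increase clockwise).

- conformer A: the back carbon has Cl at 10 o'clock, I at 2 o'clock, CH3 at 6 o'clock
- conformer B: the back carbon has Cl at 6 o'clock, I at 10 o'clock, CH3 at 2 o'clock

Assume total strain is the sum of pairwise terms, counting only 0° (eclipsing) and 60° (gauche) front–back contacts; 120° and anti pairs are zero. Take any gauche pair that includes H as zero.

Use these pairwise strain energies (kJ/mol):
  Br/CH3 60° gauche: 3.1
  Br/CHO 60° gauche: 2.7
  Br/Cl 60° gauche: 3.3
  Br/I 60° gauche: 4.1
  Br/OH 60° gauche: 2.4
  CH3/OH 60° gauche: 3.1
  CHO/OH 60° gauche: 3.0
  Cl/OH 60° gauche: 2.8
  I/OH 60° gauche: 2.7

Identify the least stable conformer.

A (staggered): Br(120°)/I(60°) gauche 4.1; Br(120°)/CH3(180°) gauche 3.1; OH(240°)/Cl(300°) gauche 2.8; OH(240°)/CH3(180°) gauche 3.1 → 13.1 kJ/mol.
B (staggered): Br(120°)/Cl(180°) gauche 3.3; Br(120°)/CH3(60°) gauche 3.1; OH(240°)/Cl(180°) gauche 2.8; OH(240°)/I(300°) gauche 2.7 → 11.9 kJ/mol.
A has the highest total (13.1 kJ/mol).

A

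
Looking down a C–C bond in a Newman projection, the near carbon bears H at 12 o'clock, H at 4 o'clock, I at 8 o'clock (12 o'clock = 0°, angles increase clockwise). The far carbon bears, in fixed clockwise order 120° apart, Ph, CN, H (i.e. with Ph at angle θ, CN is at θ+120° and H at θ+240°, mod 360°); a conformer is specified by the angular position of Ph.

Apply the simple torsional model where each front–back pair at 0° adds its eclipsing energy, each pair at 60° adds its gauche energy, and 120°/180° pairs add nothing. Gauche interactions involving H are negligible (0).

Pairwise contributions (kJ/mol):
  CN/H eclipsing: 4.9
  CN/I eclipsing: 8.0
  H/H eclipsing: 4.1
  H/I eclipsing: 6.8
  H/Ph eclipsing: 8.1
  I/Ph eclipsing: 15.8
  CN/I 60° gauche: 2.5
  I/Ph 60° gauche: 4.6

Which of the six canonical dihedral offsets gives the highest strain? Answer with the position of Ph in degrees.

240°

Ph at 0° (eclipsed): H(0°)/Ph(0°) eclipsed 8.1; H(120°)/CN(120°) eclipsed 4.9; I(240°)/H(240°) eclipsed 6.8 → 19.8 kJ/mol.
Ph at 60° (staggered): I(240°)/CN(180°) gauche 2.5 → 2.5 kJ/mol.
Ph at 120° (eclipsed): H(0°)/H(0°) eclipsed 4.1; H(120°)/Ph(120°) eclipsed 8.1; I(240°)/CN(240°) eclipsed 8.0 → 20.2 kJ/mol.
Ph at 180° (staggered): I(240°)/Ph(180°) gauche 4.6; I(240°)/CN(300°) gauche 2.5 → 7.1 kJ/mol.
Ph at 240° (eclipsed): H(0°)/CN(0°) eclipsed 4.9; H(120°)/H(120°) eclipsed 4.1; I(240°)/Ph(240°) eclipsed 15.8 → 24.8 kJ/mol.
Ph at 300° (staggered): I(240°)/Ph(300°) gauche 4.6 → 4.6 kJ/mol.
The maximum (24.8 kJ/mol) occurs with Ph at 240°.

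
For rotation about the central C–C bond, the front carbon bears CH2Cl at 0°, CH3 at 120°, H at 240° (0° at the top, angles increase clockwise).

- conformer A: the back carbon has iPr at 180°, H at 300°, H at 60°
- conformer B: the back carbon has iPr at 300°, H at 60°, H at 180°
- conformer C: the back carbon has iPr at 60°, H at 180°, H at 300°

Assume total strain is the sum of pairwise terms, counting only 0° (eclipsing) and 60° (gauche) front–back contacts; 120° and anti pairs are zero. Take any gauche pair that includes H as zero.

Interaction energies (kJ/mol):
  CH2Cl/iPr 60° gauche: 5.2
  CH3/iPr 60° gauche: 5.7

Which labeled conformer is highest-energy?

A (staggered): CH3–iPr gauche; 5.7 = 5.7 kJ/mol.
B (staggered): CH2Cl–iPr gauche; 5.2 = 5.2 kJ/mol.
C (staggered): CH2Cl–iPr gauche, CH3–iPr gauche; 5.2 + 5.7 = 10.9 kJ/mol.
C has the highest total (10.9 kJ/mol).

C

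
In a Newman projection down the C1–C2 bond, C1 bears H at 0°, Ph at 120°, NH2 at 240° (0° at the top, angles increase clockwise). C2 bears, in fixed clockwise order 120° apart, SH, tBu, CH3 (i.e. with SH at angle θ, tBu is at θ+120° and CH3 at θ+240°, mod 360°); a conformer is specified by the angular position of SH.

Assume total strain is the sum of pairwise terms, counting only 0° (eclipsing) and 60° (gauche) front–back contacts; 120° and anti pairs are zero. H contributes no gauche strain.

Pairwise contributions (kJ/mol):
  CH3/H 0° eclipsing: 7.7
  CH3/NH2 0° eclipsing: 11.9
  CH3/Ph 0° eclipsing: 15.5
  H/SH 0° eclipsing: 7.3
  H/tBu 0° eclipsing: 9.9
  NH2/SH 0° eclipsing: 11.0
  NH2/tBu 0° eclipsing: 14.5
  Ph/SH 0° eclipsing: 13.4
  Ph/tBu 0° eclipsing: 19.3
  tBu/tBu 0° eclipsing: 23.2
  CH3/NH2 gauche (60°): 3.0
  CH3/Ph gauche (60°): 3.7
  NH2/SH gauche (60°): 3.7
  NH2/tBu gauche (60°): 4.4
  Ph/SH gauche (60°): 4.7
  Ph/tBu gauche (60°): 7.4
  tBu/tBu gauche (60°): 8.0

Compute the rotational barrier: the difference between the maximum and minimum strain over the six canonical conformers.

SH at 0° (eclipsed): H–SH eclipsed, Ph–tBu eclipsed, NH2–CH3 eclipsed; 7.3 + 19.3 + 11.9 = 38.5 kJ/mol.
SH at 60° (staggered): Ph–SH gauche, Ph–tBu gauche, NH2–tBu gauche, NH2–CH3 gauche; 4.7 + 7.4 + 4.4 + 3.0 = 19.5 kJ/mol.
SH at 120° (eclipsed): H–CH3 eclipsed, Ph–SH eclipsed, NH2–tBu eclipsed; 7.7 + 13.4 + 14.5 = 35.6 kJ/mol.
SH at 180° (staggered): Ph–SH gauche, Ph–CH3 gauche, NH2–SH gauche, NH2–tBu gauche; 4.7 + 3.7 + 3.7 + 4.4 = 16.5 kJ/mol.
SH at 240° (eclipsed): H–tBu eclipsed, Ph–CH3 eclipsed, NH2–SH eclipsed; 9.9 + 15.5 + 11.0 = 36.4 kJ/mol.
SH at 300° (staggered): Ph–tBu gauche, Ph–CH3 gauche, NH2–SH gauche, NH2–CH3 gauche; 7.4 + 3.7 + 3.7 + 3.0 = 17.8 kJ/mol.
Max at 0° (38.5 kJ/mol), min at 180° (16.5 kJ/mol); barrier = 22.0 kJ/mol.

22.0 kJ/mol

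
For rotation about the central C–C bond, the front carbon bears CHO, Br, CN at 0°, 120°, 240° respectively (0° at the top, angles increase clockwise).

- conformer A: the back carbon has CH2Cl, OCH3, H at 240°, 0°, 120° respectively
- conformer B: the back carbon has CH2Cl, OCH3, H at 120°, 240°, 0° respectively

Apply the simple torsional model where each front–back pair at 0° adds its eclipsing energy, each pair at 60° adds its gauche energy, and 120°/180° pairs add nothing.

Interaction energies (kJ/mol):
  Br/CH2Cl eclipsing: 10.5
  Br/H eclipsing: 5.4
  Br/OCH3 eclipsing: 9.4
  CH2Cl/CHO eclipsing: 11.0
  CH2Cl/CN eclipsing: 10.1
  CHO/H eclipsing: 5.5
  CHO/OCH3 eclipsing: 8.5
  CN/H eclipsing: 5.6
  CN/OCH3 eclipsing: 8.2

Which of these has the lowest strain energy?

A

A (eclipsed): CHO(0°)/OCH3(0°) eclipsed 8.5; Br(120°)/H(120°) eclipsed 5.4; CN(240°)/CH2Cl(240°) eclipsed 10.1 → 24.0 kJ/mol.
B (eclipsed): CHO(0°)/H(0°) eclipsed 5.5; Br(120°)/CH2Cl(120°) eclipsed 10.5; CN(240°)/OCH3(240°) eclipsed 8.2 → 24.2 kJ/mol.
A has the lowest total (24.0 kJ/mol).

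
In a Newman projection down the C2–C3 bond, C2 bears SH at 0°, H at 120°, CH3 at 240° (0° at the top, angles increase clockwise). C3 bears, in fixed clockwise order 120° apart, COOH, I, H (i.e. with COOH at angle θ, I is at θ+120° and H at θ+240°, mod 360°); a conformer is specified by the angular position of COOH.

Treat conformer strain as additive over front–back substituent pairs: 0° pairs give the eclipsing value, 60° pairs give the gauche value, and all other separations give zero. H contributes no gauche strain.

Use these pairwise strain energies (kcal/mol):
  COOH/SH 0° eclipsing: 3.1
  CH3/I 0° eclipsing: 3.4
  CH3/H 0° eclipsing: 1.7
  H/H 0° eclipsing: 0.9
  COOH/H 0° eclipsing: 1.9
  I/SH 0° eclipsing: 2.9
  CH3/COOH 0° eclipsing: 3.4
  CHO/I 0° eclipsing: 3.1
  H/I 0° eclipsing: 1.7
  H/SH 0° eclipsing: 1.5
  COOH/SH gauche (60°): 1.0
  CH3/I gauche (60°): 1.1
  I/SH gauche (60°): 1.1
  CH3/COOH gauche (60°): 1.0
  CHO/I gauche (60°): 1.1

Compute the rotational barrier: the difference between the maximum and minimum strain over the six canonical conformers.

COOH at 0° (eclipsed): SH–COOH eclipsed, H–I eclipsed, CH3–H eclipsed; 3.1 + 1.7 + 1.7 = 6.5 kcal/mol.
COOH at 60° (staggered): SH–COOH gauche, CH3–I gauche; 1.0 + 1.1 = 2.1 kcal/mol.
COOH at 120° (eclipsed): SH–H eclipsed, H–COOH eclipsed, CH3–I eclipsed; 1.5 + 1.9 + 3.4 = 6.8 kcal/mol.
COOH at 180° (staggered): SH–I gauche, CH3–COOH gauche, CH3–I gauche; 1.1 + 1.0 + 1.1 = 3.2 kcal/mol.
COOH at 240° (eclipsed): SH–I eclipsed, H–H eclipsed, CH3–COOH eclipsed; 2.9 + 0.9 + 3.4 = 7.2 kcal/mol.
COOH at 300° (staggered): SH–COOH gauche, SH–I gauche, CH3–COOH gauche; 1.0 + 1.1 + 1.0 = 3.1 kcal/mol.
Max at 240° (7.2 kcal/mol), min at 60° (2.1 kcal/mol); barrier = 5.1 kcal/mol.

5.1 kcal/mol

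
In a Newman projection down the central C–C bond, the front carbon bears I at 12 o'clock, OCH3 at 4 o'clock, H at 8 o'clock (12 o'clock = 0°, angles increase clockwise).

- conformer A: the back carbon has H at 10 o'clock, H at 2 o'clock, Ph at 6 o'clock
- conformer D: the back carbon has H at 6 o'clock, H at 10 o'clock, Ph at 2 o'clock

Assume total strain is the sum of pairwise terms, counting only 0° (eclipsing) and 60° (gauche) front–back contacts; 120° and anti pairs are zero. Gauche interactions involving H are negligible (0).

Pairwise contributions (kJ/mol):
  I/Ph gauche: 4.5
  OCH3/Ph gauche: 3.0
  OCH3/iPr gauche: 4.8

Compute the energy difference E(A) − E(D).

A is staggered. OCH3 at 120° is gauche with Ph at 180° (3.0). Total 3.0 kJ/mol.
D is staggered. I at 0° is gauche with Ph at 60° (4.5); OCH3 at 120° is gauche with Ph at 60° (3.0). Total 7.5 kJ/mol.
E(A) − E(D) = 3.0 − 7.5 = -4.5 kJ/mol.

-4.5 kJ/mol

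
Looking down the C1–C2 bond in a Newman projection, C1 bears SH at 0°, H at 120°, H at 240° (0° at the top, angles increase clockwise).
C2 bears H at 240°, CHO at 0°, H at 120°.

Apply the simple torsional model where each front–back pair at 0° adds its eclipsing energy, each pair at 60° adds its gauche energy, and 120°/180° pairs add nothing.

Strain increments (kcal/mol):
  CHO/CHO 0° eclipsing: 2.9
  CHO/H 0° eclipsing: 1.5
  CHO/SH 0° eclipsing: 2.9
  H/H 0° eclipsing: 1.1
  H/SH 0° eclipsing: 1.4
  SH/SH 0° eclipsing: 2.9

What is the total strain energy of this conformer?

5.1 kcal/mol

This conformer (eclipsed): SH(0°)/CHO(0°) eclipsed 2.9; H(120°)/H(120°) eclipsed 1.1; H(240°)/H(240°) eclipsed 1.1 → 5.1 kcal/mol.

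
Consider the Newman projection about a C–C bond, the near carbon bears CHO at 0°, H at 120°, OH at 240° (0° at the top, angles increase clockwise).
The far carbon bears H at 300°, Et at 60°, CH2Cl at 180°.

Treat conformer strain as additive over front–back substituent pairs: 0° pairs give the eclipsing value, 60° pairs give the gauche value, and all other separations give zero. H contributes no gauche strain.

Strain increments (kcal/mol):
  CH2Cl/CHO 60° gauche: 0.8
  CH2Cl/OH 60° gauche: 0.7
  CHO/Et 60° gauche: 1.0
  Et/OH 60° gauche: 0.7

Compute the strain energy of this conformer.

This conformer is staggered. CHO at 0° is gauche with Et at 60° (1.0); OH at 240° is gauche with CH2Cl at 180° (0.7). Total 1.7 kcal/mol.

1.7 kcal/mol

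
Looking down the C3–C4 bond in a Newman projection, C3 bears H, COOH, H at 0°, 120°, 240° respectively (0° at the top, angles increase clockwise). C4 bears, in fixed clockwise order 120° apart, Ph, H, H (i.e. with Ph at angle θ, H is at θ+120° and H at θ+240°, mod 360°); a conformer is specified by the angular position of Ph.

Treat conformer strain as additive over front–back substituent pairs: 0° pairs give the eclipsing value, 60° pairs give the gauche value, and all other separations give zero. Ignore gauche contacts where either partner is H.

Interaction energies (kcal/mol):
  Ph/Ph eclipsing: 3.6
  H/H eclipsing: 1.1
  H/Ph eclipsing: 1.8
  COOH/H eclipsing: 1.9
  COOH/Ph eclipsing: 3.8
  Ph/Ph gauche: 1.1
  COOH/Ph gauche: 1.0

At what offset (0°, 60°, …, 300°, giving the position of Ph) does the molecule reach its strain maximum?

Ph at 0° is eclipsed. H at 0° is eclipsed with Ph at 0° (1.8); COOH at 120° is eclipsed with H at 120° (1.9); H at 240° is eclipsed with H at 240° (1.1). Total 4.8 kcal/mol.
Ph at 60° is staggered. COOH at 120° is gauche with Ph at 60° (1.0). Total 1.0 kcal/mol.
Ph at 120° is eclipsed. H at 0° is eclipsed with H at 0° (1.1); COOH at 120° is eclipsed with Ph at 120° (3.8); H at 240° is eclipsed with H at 240° (1.1). Total 6.0 kcal/mol.
Ph at 180° is staggered. COOH at 120° is gauche with Ph at 180° (1.0). Total 1.0 kcal/mol.
Ph at 240° is eclipsed. H at 0° is eclipsed with H at 0° (1.1); COOH at 120° is eclipsed with H at 120° (1.9); H at 240° is eclipsed with Ph at 240° (1.8). Total 4.8 kcal/mol.
Ph at 300° (staggered): no non-H gauche contacts → 0.0 kcal/mol.
The maximum (6.0 kcal/mol) occurs with Ph at 120°.

120°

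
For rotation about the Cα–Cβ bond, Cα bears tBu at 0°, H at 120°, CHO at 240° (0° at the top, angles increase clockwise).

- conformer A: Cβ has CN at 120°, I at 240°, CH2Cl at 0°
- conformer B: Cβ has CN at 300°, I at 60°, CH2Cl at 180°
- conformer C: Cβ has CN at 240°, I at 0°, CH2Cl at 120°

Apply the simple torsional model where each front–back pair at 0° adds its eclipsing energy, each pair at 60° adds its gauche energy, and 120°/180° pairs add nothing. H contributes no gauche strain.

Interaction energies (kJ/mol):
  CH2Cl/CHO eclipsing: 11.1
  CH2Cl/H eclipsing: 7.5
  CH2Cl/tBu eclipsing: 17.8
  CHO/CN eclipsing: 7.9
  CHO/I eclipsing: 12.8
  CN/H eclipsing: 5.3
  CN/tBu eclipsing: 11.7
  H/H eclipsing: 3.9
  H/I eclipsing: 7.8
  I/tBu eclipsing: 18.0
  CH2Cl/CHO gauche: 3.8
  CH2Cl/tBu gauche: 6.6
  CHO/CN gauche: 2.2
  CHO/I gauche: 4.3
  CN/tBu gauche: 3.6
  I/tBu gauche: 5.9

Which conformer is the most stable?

B

A is eclipsed. tBu at 0° is eclipsed with CH2Cl at 0° (17.8); H at 120° is eclipsed with CN at 120° (5.3); CHO at 240° is eclipsed with I at 240° (12.8). Total 35.9 kJ/mol.
B is staggered. tBu at 0° is gauche with CN at 300° (3.6); tBu at 0° is gauche with I at 60° (5.9); CHO at 240° is gauche with CN at 300° (2.2); CHO at 240° is gauche with CH2Cl at 180° (3.8). Total 15.5 kJ/mol.
C is eclipsed. tBu at 0° is eclipsed with I at 0° (18.0); H at 120° is eclipsed with CH2Cl at 120° (7.5); CHO at 240° is eclipsed with CN at 240° (7.9). Total 33.4 kJ/mol.
B has the lowest total (15.5 kJ/mol).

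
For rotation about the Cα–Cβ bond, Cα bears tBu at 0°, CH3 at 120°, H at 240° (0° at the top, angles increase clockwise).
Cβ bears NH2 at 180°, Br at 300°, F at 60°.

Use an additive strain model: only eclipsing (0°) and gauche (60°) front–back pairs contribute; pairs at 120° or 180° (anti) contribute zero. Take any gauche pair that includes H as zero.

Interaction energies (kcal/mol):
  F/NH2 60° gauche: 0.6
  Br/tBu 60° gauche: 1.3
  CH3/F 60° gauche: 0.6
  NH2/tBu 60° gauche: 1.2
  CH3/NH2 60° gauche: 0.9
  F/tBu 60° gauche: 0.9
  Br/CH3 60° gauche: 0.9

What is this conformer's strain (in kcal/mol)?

This conformer (staggered): tBu–Br gauche, tBu–F gauche, CH3–NH2 gauche, CH3–F gauche; 1.3 + 0.9 + 0.9 + 0.6 = 3.7 kcal/mol.

3.7 kcal/mol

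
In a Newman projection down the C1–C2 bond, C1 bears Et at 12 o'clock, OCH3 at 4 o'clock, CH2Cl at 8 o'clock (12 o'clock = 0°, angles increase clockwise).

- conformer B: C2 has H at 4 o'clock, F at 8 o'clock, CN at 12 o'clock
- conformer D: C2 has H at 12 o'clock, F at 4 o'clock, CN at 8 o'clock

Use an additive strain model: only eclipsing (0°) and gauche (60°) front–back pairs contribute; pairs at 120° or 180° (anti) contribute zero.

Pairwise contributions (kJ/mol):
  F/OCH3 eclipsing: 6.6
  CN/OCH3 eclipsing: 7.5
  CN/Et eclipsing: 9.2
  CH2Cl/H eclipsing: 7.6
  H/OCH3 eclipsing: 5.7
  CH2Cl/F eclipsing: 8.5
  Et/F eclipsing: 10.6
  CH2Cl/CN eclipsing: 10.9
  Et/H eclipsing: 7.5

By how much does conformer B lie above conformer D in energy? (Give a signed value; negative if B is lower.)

B (eclipsed): Et(0°)/CN(0°) eclipsed 9.2; OCH3(120°)/H(120°) eclipsed 5.7; CH2Cl(240°)/F(240°) eclipsed 8.5 → 23.4 kJ/mol.
D (eclipsed): Et(0°)/H(0°) eclipsed 7.5; OCH3(120°)/F(120°) eclipsed 6.6; CH2Cl(240°)/CN(240°) eclipsed 10.9 → 25.0 kJ/mol.
E(B) − E(D) = 23.4 − 25.0 = -1.6 kJ/mol.

-1.6 kJ/mol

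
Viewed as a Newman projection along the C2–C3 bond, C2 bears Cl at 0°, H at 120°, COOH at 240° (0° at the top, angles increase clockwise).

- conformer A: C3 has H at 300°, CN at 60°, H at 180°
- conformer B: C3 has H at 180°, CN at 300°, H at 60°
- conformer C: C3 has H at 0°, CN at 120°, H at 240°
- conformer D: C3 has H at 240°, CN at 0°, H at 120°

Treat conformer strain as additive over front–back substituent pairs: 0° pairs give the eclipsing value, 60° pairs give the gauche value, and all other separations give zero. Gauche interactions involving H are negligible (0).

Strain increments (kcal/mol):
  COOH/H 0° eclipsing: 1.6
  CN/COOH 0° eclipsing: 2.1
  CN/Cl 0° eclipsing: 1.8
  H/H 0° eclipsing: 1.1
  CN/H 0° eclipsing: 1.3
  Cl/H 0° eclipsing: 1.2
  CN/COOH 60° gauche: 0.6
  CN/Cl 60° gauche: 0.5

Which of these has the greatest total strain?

A (staggered): Cl–CN gauche; 0.5 = 0.5 kcal/mol.
B (staggered): Cl–CN gauche, COOH–CN gauche; 0.5 + 0.6 = 1.1 kcal/mol.
C (eclipsed): Cl–H eclipsed, H–CN eclipsed, COOH–H eclipsed; 1.2 + 1.3 + 1.6 = 4.1 kcal/mol.
D (eclipsed): Cl–CN eclipsed, H–H eclipsed, COOH–H eclipsed; 1.8 + 1.1 + 1.6 = 4.5 kcal/mol.
D has the highest total (4.5 kcal/mol).

D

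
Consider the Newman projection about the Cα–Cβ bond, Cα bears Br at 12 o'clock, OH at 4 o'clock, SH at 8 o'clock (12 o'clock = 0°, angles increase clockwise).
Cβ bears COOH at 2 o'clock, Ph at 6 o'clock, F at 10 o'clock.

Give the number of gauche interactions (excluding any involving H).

6

Non-H gauche pairs: Br(0°)/COOH(60°); Br(0°)/F(300°); OH(120°)/COOH(60°); OH(120°)/Ph(180°); SH(240°)/Ph(180°); SH(240°)/F(300°) — 6 interactions.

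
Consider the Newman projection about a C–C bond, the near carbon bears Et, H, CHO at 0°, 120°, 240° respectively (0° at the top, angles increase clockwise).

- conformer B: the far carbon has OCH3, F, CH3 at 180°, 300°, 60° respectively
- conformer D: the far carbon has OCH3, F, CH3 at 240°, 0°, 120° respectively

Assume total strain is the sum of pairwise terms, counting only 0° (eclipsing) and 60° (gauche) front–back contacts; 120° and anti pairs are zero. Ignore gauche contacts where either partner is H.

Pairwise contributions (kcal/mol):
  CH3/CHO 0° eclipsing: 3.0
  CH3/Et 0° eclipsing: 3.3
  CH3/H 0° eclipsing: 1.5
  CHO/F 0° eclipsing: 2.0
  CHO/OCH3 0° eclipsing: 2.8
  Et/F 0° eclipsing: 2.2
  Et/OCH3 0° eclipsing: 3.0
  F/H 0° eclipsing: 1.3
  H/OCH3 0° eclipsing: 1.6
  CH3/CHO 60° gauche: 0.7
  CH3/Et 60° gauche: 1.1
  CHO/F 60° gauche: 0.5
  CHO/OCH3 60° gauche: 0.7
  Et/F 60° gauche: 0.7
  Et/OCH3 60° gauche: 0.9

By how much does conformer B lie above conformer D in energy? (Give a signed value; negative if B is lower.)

B (staggered): Et(0°)/F(300°) gauche 0.7; Et(0°)/CH3(60°) gauche 1.1; CHO(240°)/OCH3(180°) gauche 0.7; CHO(240°)/F(300°) gauche 0.5 → 3.0 kcal/mol.
D (eclipsed): Et(0°)/F(0°) eclipsed 2.2; H(120°)/CH3(120°) eclipsed 1.5; CHO(240°)/OCH3(240°) eclipsed 2.8 → 6.5 kcal/mol.
E(B) − E(D) = 3.0 − 6.5 = -3.5 kcal/mol.

-3.5 kcal/mol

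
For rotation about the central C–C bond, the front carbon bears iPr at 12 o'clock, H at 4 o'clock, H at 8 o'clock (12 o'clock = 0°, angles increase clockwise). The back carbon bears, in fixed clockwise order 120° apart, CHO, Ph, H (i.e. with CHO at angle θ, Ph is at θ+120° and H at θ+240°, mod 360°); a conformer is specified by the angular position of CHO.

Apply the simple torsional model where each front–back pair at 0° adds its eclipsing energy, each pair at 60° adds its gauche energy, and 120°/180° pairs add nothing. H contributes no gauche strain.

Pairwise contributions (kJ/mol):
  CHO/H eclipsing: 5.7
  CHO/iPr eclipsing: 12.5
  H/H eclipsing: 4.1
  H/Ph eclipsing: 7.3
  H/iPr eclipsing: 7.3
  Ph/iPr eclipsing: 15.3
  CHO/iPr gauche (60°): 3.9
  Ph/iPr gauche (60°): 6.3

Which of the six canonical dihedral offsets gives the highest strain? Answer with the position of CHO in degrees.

CHO at 0° (eclipsed): iPr(0°)/CHO(0°) eclipsed 12.5; H(120°)/Ph(120°) eclipsed 7.3; H(240°)/H(240°) eclipsed 4.1 → 23.9 kJ/mol.
CHO at 60° (staggered): iPr(0°)/CHO(60°) gauche 3.9 → 3.9 kJ/mol.
CHO at 120° (eclipsed): iPr(0°)/H(0°) eclipsed 7.3; H(120°)/CHO(120°) eclipsed 5.7; H(240°)/Ph(240°) eclipsed 7.3 → 20.3 kJ/mol.
CHO at 180° (staggered): iPr(0°)/Ph(300°) gauche 6.3 → 6.3 kJ/mol.
CHO at 240° (eclipsed): iPr(0°)/Ph(0°) eclipsed 15.3; H(120°)/H(120°) eclipsed 4.1; H(240°)/CHO(240°) eclipsed 5.7 → 25.1 kJ/mol.
CHO at 300° (staggered): iPr(0°)/CHO(300°) gauche 3.9; iPr(0°)/Ph(60°) gauche 6.3 → 10.2 kJ/mol.
The maximum (25.1 kJ/mol) occurs with CHO at 240°.

240°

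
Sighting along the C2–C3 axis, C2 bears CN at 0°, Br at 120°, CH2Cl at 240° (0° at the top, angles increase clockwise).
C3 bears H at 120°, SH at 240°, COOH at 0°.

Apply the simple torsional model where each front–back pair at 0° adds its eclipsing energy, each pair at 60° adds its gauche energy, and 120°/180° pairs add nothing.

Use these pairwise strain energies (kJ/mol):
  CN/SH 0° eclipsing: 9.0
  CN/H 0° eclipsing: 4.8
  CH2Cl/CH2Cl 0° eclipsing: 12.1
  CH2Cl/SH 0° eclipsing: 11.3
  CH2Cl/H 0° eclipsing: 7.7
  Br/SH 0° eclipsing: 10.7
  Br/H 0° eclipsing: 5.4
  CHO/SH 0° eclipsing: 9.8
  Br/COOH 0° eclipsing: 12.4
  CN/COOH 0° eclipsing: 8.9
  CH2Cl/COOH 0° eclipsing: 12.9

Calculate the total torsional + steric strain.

This conformer (eclipsed): CN(0°)/COOH(0°) eclipsed 8.9; Br(120°)/H(120°) eclipsed 5.4; CH2Cl(240°)/SH(240°) eclipsed 11.3 → 25.6 kJ/mol.

25.6 kJ/mol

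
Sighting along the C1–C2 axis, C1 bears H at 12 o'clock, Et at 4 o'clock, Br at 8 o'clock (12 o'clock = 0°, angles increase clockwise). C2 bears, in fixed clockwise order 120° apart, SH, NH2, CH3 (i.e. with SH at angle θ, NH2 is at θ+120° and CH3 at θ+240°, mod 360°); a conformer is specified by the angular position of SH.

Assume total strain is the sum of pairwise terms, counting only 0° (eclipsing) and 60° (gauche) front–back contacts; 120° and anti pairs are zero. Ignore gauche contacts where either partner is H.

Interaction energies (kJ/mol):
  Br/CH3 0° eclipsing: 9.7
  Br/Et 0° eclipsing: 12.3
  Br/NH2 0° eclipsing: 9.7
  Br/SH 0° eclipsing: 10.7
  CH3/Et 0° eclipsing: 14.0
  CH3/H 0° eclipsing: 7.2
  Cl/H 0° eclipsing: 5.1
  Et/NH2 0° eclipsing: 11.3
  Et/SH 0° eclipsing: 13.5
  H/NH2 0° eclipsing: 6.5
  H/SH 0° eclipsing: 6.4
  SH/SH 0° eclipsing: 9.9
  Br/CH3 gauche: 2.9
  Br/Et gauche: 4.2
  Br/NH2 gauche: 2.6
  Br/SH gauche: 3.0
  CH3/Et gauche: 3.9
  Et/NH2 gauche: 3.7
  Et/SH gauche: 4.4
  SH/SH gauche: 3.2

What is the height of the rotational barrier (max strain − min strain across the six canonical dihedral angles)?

SH at 0° (eclipsed): H(0°)/SH(0°) eclipsed 6.4; Et(120°)/NH2(120°) eclipsed 11.3; Br(240°)/CH3(240°) eclipsed 9.7 → 27.4 kJ/mol.
SH at 60° (staggered): Et(120°)/SH(60°) gauche 4.4; Et(120°)/NH2(180°) gauche 3.7; Br(240°)/NH2(180°) gauche 2.6; Br(240°)/CH3(300°) gauche 2.9 → 13.6 kJ/mol.
SH at 120° (eclipsed): H(0°)/CH3(0°) eclipsed 7.2; Et(120°)/SH(120°) eclipsed 13.5; Br(240°)/NH2(240°) eclipsed 9.7 → 30.4 kJ/mol.
SH at 180° (staggered): Et(120°)/SH(180°) gauche 4.4; Et(120°)/CH3(60°) gauche 3.9; Br(240°)/SH(180°) gauche 3.0; Br(240°)/NH2(300°) gauche 2.6 → 13.9 kJ/mol.
SH at 240° (eclipsed): H(0°)/NH2(0°) eclipsed 6.5; Et(120°)/CH3(120°) eclipsed 14.0; Br(240°)/SH(240°) eclipsed 10.7 → 31.2 kJ/mol.
SH at 300° (staggered): Et(120°)/NH2(60°) gauche 3.7; Et(120°)/CH3(180°) gauche 3.9; Br(240°)/SH(300°) gauche 3.0; Br(240°)/CH3(180°) gauche 2.9 → 13.5 kJ/mol.
Max at 240° (31.2 kJ/mol), min at 300° (13.5 kJ/mol); barrier = 17.7 kJ/mol.

17.7 kJ/mol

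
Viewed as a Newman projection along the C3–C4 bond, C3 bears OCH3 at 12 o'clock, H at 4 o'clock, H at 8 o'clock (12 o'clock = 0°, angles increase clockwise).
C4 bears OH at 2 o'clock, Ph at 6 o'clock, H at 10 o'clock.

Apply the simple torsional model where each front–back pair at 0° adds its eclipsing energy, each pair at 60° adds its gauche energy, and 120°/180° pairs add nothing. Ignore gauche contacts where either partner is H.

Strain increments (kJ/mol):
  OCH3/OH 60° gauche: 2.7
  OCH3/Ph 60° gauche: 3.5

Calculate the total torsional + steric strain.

This conformer (staggered): OCH3(0°)/OH(60°) gauche 2.7 → 2.7 kJ/mol.

2.7 kJ/mol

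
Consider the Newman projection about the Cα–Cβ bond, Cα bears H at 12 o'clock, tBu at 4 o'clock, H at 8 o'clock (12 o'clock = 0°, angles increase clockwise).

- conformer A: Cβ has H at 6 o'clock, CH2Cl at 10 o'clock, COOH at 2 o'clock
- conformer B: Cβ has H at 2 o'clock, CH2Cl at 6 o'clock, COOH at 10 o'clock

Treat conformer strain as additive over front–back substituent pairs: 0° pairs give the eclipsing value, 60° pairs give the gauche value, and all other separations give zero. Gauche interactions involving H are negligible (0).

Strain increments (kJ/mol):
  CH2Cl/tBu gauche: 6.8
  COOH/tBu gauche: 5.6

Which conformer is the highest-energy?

A (staggered): tBu(120°)/COOH(60°) gauche 5.6 → 5.6 kJ/mol.
B (staggered): tBu(120°)/CH2Cl(180°) gauche 6.8 → 6.8 kJ/mol.
B has the highest total (6.8 kJ/mol).

B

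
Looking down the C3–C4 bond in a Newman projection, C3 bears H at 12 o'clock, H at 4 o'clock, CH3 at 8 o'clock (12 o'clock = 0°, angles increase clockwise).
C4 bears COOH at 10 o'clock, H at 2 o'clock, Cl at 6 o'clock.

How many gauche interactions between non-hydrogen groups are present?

Non-H gauche pairs: CH3(240°)/COOH(300°); CH3(240°)/Cl(180°) — 2 interactions.

2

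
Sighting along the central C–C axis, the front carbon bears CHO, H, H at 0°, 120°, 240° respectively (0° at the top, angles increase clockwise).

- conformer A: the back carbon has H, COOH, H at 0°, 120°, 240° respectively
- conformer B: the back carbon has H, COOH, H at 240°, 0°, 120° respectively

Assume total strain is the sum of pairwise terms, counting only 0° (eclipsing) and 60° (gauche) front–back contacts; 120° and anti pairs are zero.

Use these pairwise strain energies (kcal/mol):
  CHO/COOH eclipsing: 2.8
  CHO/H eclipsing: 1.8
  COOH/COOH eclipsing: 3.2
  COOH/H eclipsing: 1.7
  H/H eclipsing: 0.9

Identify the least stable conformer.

A (eclipsed): CHO–H eclipsed, H–COOH eclipsed, H–H eclipsed; 1.8 + 1.7 + 0.9 = 4.4 kcal/mol.
B (eclipsed): CHO–COOH eclipsed, H–H eclipsed, H–H eclipsed; 2.8 + 0.9 + 0.9 = 4.6 kcal/mol.
B has the highest total (4.6 kcal/mol).

B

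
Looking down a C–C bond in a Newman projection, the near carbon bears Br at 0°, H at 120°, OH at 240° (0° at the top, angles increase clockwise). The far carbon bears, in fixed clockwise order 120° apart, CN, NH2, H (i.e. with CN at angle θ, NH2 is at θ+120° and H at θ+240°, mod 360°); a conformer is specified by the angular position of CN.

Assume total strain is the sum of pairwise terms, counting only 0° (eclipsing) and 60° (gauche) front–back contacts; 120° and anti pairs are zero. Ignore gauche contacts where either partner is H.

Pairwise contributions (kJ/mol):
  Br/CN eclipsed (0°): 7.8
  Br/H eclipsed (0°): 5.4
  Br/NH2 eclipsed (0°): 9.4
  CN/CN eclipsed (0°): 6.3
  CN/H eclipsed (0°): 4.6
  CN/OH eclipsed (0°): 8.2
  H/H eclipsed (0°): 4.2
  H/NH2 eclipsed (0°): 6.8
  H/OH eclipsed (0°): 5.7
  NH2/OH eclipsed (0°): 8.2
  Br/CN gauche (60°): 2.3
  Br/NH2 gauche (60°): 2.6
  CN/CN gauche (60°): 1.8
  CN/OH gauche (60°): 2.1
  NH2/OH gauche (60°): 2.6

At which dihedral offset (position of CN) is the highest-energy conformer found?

CN at 0° (eclipsed): Br(0°)/CN(0°) eclipsed 7.8; H(120°)/NH2(120°) eclipsed 6.8; OH(240°)/H(240°) eclipsed 5.7 → 20.3 kJ/mol.
CN at 60° (staggered): Br(0°)/CN(60°) gauche 2.3; OH(240°)/NH2(180°) gauche 2.6 → 4.9 kJ/mol.
CN at 120° (eclipsed): Br(0°)/H(0°) eclipsed 5.4; H(120°)/CN(120°) eclipsed 4.6; OH(240°)/NH2(240°) eclipsed 8.2 → 18.2 kJ/mol.
CN at 180° (staggered): Br(0°)/NH2(300°) gauche 2.6; OH(240°)/CN(180°) gauche 2.1; OH(240°)/NH2(300°) gauche 2.6 → 7.3 kJ/mol.
CN at 240° (eclipsed): Br(0°)/NH2(0°) eclipsed 9.4; H(120°)/H(120°) eclipsed 4.2; OH(240°)/CN(240°) eclipsed 8.2 → 21.8 kJ/mol.
CN at 300° (staggered): Br(0°)/CN(300°) gauche 2.3; Br(0°)/NH2(60°) gauche 2.6; OH(240°)/CN(300°) gauche 2.1 → 7.0 kJ/mol.
The maximum (21.8 kJ/mol) occurs with CN at 240°.

240°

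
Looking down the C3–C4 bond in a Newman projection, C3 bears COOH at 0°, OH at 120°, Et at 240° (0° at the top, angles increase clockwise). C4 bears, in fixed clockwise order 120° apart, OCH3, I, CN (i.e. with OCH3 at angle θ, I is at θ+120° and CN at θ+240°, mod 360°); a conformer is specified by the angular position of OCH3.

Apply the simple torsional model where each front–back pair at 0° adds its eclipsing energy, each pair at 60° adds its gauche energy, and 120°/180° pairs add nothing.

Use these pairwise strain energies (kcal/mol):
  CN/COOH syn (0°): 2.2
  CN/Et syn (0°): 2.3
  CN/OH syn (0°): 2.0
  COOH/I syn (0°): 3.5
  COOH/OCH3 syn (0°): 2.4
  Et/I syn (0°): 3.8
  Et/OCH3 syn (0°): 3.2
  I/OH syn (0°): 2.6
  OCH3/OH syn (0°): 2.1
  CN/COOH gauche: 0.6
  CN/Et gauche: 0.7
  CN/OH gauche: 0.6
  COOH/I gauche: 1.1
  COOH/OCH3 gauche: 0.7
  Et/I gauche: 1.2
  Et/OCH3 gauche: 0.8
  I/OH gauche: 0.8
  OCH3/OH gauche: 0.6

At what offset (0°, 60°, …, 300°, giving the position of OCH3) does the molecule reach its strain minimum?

60°

OCH3 at 0° (eclipsed): COOH–OCH3 eclipsed, OH–I eclipsed, Et–CN eclipsed; 2.4 + 2.6 + 2.3 = 7.3 kcal/mol.
OCH3 at 60° (staggered): COOH–OCH3 gauche, COOH–CN gauche, OH–OCH3 gauche, OH–I gauche, Et–I gauche, Et–CN gauche; 0.7 + 0.6 + 0.6 + 0.8 + 1.2 + 0.7 = 4.6 kcal/mol.
OCH3 at 120° (eclipsed): COOH–CN eclipsed, OH–OCH3 eclipsed, Et–I eclipsed; 2.2 + 2.1 + 3.8 = 8.1 kcal/mol.
OCH3 at 180° (staggered): COOH–I gauche, COOH–CN gauche, OH–OCH3 gauche, OH–CN gauche, Et–OCH3 gauche, Et–I gauche; 1.1 + 0.6 + 0.6 + 0.6 + 0.8 + 1.2 = 4.9 kcal/mol.
OCH3 at 240° (eclipsed): COOH–I eclipsed, OH–CN eclipsed, Et–OCH3 eclipsed; 3.5 + 2.0 + 3.2 = 8.7 kcal/mol.
OCH3 at 300° (staggered): COOH–OCH3 gauche, COOH–I gauche, OH–I gauche, OH–CN gauche, Et–OCH3 gauche, Et–CN gauche; 0.7 + 1.1 + 0.8 + 0.6 + 0.8 + 0.7 = 4.7 kcal/mol.
The minimum (4.6 kcal/mol) occurs with OCH3 at 60°.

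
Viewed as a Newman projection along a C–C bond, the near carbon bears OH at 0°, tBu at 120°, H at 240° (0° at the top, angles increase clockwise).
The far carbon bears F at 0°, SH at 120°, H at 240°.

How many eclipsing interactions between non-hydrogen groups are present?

Non-H eclipsing pairs: OH(0°)/F(0°); tBu(120°)/SH(120°) — 2 interactions.

2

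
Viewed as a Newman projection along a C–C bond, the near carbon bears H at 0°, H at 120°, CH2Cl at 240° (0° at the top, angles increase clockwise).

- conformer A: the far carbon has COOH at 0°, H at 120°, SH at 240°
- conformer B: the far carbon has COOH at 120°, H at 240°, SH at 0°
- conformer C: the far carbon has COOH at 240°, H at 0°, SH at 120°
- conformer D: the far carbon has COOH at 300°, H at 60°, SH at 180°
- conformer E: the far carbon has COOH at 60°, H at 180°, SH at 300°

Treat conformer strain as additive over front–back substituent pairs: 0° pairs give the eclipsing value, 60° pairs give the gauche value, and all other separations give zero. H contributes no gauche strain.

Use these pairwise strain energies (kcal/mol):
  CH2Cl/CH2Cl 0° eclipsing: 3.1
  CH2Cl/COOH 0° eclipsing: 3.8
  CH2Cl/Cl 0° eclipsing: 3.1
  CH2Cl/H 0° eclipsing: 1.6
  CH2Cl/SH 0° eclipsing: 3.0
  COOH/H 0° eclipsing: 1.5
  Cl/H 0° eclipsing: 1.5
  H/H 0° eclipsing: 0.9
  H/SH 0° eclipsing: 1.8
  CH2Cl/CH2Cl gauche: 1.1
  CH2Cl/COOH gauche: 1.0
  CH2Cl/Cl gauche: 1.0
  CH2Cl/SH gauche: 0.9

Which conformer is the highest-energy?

C

A (eclipsed): H(0°)/COOH(0°) eclipsed 1.5; H(120°)/H(120°) eclipsed 0.9; CH2Cl(240°)/SH(240°) eclipsed 3.0 → 5.4 kcal/mol.
B (eclipsed): H(0°)/SH(0°) eclipsed 1.8; H(120°)/COOH(120°) eclipsed 1.5; CH2Cl(240°)/H(240°) eclipsed 1.6 → 4.9 kcal/mol.
C (eclipsed): H(0°)/H(0°) eclipsed 0.9; H(120°)/SH(120°) eclipsed 1.8; CH2Cl(240°)/COOH(240°) eclipsed 3.8 → 6.5 kcal/mol.
D (staggered): CH2Cl(240°)/COOH(300°) gauche 1.0; CH2Cl(240°)/SH(180°) gauche 0.9 → 1.9 kcal/mol.
E (staggered): CH2Cl(240°)/SH(300°) gauche 0.9 → 0.9 kcal/mol.
C has the highest total (6.5 kcal/mol).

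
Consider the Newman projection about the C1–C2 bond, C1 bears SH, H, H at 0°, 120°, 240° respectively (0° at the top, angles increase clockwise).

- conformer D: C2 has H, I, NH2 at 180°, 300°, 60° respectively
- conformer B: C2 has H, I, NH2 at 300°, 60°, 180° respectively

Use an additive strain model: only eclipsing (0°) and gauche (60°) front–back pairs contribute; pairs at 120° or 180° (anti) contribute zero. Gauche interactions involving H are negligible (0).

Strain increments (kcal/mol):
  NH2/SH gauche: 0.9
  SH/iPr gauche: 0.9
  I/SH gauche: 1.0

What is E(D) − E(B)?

+0.9 kcal/mol

D (staggered): SH(0°)/I(300°) gauche 1.0; SH(0°)/NH2(60°) gauche 0.9 → 1.9 kcal/mol.
B (staggered): SH(0°)/I(60°) gauche 1.0 → 1.0 kcal/mol.
E(D) − E(B) = 1.9 − 1.0 = +0.9 kcal/mol.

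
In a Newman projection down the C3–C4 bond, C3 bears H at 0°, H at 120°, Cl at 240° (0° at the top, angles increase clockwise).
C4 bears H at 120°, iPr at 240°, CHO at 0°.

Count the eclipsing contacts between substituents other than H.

1

Non-H eclipsing pairs: Cl(240°)/iPr(240°) — 1 interaction.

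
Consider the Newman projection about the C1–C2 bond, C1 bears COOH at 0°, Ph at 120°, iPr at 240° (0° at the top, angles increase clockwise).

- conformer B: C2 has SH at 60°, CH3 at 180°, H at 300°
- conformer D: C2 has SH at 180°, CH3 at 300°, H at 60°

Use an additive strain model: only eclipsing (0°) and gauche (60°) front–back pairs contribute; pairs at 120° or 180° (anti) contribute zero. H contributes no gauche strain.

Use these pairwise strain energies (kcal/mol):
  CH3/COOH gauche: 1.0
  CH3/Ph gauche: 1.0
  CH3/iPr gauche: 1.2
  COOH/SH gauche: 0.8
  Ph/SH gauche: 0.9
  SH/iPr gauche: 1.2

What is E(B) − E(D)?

B (staggered): COOH–SH gauche, Ph–SH gauche, Ph–CH3 gauche, iPr–CH3 gauche; 0.8 + 0.9 + 1.0 + 1.2 = 3.9 kcal/mol.
D (staggered): COOH–CH3 gauche, Ph–SH gauche, iPr–SH gauche, iPr–CH3 gauche; 1.0 + 0.9 + 1.2 + 1.2 = 4.3 kcal/mol.
E(B) − E(D) = 3.9 − 4.3 = -0.4 kcal/mol.

-0.4 kcal/mol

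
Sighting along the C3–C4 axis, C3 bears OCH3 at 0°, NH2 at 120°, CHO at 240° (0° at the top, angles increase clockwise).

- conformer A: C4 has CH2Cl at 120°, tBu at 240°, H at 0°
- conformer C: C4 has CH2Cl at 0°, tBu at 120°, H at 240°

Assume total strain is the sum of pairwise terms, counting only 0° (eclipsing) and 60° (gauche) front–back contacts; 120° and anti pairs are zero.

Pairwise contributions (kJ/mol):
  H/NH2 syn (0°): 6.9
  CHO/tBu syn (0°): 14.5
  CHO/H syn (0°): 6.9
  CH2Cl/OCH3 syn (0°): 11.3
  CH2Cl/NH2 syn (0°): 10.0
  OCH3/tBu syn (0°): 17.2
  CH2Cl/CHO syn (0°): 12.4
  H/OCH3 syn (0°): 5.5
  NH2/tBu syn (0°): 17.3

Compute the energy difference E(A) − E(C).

A is eclipsed. OCH3 at 0° is eclipsed with H at 0° (5.5); NH2 at 120° is eclipsed with CH2Cl at 120° (10.0); CHO at 240° is eclipsed with tBu at 240° (14.5). Total 30.0 kJ/mol.
C is eclipsed. OCH3 at 0° is eclipsed with CH2Cl at 0° (11.3); NH2 at 120° is eclipsed with tBu at 120° (17.3); CHO at 240° is eclipsed with H at 240° (6.9). Total 35.5 kJ/mol.
E(A) − E(C) = 30.0 − 35.5 = -5.5 kJ/mol.

-5.5 kJ/mol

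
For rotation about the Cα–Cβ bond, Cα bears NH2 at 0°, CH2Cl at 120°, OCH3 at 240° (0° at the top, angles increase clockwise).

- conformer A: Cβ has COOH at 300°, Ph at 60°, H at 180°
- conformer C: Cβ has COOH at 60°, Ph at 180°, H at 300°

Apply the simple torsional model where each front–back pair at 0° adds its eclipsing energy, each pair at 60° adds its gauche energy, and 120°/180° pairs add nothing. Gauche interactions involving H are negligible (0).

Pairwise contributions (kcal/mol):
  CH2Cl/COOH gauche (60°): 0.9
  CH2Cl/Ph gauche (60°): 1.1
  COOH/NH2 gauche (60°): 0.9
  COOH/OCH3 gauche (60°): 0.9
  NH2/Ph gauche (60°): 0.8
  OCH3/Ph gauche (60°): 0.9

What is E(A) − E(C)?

-0.1 kcal/mol

A (staggered): NH2(0°)/COOH(300°) gauche 0.9; NH2(0°)/Ph(60°) gauche 0.8; CH2Cl(120°)/Ph(60°) gauche 1.1; OCH3(240°)/COOH(300°) gauche 0.9 → 3.7 kcal/mol.
C (staggered): NH2(0°)/COOH(60°) gauche 0.9; CH2Cl(120°)/COOH(60°) gauche 0.9; CH2Cl(120°)/Ph(180°) gauche 1.1; OCH3(240°)/Ph(180°) gauche 0.9 → 3.8 kcal/mol.
E(A) − E(C) = 3.7 − 3.8 = -0.1 kcal/mol.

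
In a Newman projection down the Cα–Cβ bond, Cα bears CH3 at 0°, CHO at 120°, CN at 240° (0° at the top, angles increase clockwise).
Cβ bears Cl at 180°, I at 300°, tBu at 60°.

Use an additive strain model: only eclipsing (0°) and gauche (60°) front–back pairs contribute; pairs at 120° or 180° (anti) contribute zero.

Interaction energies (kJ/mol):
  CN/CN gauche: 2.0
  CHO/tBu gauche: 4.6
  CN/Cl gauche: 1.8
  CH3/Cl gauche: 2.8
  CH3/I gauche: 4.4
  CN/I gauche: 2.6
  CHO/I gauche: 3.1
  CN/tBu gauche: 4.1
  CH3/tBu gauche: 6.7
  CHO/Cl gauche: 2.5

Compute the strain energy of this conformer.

This conformer (staggered): CH3–I gauche, CH3–tBu gauche, CHO–Cl gauche, CHO–tBu gauche, CN–Cl gauche, CN–I gauche; 4.4 + 6.7 + 2.5 + 4.6 + 1.8 + 2.6 = 22.6 kJ/mol.

22.6 kJ/mol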